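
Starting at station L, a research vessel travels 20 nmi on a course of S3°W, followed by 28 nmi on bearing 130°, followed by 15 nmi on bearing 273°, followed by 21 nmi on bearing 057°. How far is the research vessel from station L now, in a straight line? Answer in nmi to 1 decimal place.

34.5 nmi

Leg 1 (S3°W, 20 nmi): east 20 sin 183° = -1.05, north 20 cos 183° = -19.97
Leg 2 (130°, 28 nmi): east 28 sin 130° = 21.45, north 28 cos 130° = -18.00
Leg 3 (273°, 15 nmi): east 15 sin 273° = -14.98, north 15 cos 273° = 0.79
Leg 4 (057°, 21 nmi): east 21 sin 57° = 17.61, north 21 cos 57° = 11.44
Net: 23.04 east, -25.75 north. Distance = √((23.04)² + (-25.75)²) = 34.548 nmi.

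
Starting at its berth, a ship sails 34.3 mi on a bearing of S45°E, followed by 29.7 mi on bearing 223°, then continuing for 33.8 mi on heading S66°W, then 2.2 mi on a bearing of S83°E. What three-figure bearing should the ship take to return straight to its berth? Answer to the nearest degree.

022°

Leg 1 (S45°E, 34.3 mi): east 34.3 sin 135° = 24.25, north 34.3 cos 135° = -24.25
Leg 2 (223°, 29.7 mi): east 29.7 sin 223° = -20.26, north 29.7 cos 223° = -21.72
Leg 3 (S66°W, 33.8 mi): east 33.8 sin 246° = -30.88, north 33.8 cos 246° = -13.75
Leg 4 (S83°E, 2.2 mi): east 2.2 sin 97° = 2.18, north 2.2 cos 97° = -0.27
Net displacement: -24.70 east, -59.99 north. Direction back to start is (24.70, 59.99): bearing = atan2(24.70, 59.99) mod 360° = 22.38° ≈ 022°.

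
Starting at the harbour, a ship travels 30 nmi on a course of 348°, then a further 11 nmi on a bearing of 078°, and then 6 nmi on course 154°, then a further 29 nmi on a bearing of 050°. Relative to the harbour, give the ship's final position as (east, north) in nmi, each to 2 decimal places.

Leg 1 (348°, 30 nmi): east 30 sin 348° = -6.24, north 30 cos 348° = 29.34
Leg 2 (078°, 11 nmi): east 11 sin 78° = 10.76, north 11 cos 78° = 2.29
Leg 3 (154°, 6 nmi): east 6 sin 154° = 2.63, north 6 cos 154° = -5.39
Leg 4 (050°, 29 nmi): east 29 sin 50° = 22.22, north 29 cos 50° = 18.64
Summing: 29.37 nmi east, 44.88 nmi north → (29.37, 44.88).

(29.37, 44.88)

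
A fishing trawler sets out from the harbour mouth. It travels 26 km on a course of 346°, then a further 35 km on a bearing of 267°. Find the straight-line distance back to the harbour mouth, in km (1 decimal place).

Leg 1 (346°, 26 km): east 26 sin 346° = -6.29, north 26 cos 346° = 25.23
Leg 2 (267°, 35 km): east 35 sin 267° = -34.95, north 35 cos 267° = -1.83
Net: -41.24 east, 23.40 north. Distance = √((-41.24)² + (23.40)²) = 47.416 km.

47.4 km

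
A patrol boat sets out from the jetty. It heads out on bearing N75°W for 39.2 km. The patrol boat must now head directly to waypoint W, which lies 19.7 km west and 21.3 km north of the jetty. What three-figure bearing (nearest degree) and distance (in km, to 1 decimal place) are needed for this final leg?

058°, 21.3 km

Leg 1 (N75°W, 39.2 km): east 39.2 sin 285° = -37.86, north 39.2 cos 285° = 10.15
Current position: (-37.86, 10.15). Target: (-19.7, 21.3). Remaining: Δeast = 18.16, Δnorth = 11.15.
Bearing = atan2(18.16, 11.15) mod 360° = 58.45°; distance = √((18.16)² + (11.15)²) = 21.316 km.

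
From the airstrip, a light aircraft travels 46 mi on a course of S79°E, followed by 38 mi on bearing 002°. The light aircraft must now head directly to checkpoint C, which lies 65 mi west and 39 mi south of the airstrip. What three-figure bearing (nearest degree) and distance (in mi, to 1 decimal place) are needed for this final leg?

239°, 130.7 mi

Leg 1 (S79°E, 46 mi): east 46 sin 101° = 45.15, north 46 cos 101° = -8.78
Leg 2 (002°, 38 mi): east 38 sin 2° = 1.33, north 38 cos 2° = 37.98
Current position: (46.48, 29.20). Target: (-65, -39). Remaining: Δeast = -111.48, Δnorth = -68.20.
Bearing = atan2(-111.48, -68.20) mod 360° = 238.54°; distance = √((-111.48)² + (-68.20)²) = 130.687 mi.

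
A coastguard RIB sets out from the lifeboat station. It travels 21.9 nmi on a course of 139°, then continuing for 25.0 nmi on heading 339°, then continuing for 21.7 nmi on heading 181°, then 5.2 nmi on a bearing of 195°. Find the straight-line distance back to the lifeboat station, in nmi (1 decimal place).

20.2 nmi

Leg 1 (139°, 21.9 nmi): east 21.9 sin 139° = 14.37, north 21.9 cos 139° = -16.53
Leg 2 (339°, 25.0 nmi): east 25.0 sin 339° = -8.96, north 25.0 cos 339° = 23.34
Leg 3 (181°, 21.7 nmi): east 21.7 sin 181° = -0.38, north 21.7 cos 181° = -21.70
Leg 4 (195°, 5.2 nmi): east 5.2 sin 195° = -1.35, north 5.2 cos 195° = -5.02
Net: 3.68 east, -19.91 north. Distance = √((3.68)² + (-19.91)²) = 20.246 nmi.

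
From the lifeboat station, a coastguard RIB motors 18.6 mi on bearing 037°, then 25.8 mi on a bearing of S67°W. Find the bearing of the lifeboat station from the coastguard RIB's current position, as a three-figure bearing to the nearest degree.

Leg 1 (037°, 18.6 mi): east 18.6 sin 37° = 11.19, north 18.6 cos 37° = 14.85
Leg 2 (S67°W, 25.8 mi): east 25.8 sin 247° = -23.75, north 25.8 cos 247° = -10.08
Net displacement: -12.56 east, 4.77 north. Direction back to start is (12.56, -4.77): bearing = atan2(12.56, -4.77) mod 360° = 110.82° ≈ 111°.

111°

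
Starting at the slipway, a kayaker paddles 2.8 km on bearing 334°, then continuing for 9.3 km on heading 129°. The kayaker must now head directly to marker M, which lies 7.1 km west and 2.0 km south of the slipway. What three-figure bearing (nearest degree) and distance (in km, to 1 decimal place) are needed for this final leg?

276°, 13.2 km

Leg 1 (334°, 2.8 km): east 2.8 sin 334° = -1.23, north 2.8 cos 334° = 2.52
Leg 2 (129°, 9.3 km): east 9.3 sin 129° = 7.23, north 9.3 cos 129° = -5.85
Current position: (6.00, -3.34). Target: (-7.1, -2.0). Remaining: Δeast = -13.10, Δnorth = 1.34.
Bearing = atan2(-13.10, 1.34) mod 360° = 275.82°; distance = √((-13.10)² + (1.34)²) = 13.168 km.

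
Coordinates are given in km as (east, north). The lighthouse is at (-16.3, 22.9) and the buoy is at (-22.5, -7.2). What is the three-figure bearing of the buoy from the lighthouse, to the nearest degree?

Δeast = -22.5 − -16.3 = -6.20; Δnorth = -7.2 − 22.9 = -30.10.
Bearing = atan2(Δeast, Δnorth) mod 360° = 191.64° ≈ 192°.

192°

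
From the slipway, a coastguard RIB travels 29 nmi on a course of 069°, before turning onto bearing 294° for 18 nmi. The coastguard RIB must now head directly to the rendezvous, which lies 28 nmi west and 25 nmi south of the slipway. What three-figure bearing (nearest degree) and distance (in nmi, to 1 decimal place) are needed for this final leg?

Leg 1 (069°, 29 nmi): east 29 sin 69° = 27.07, north 29 cos 69° = 10.39
Leg 2 (294°, 18 nmi): east 18 sin 294° = -16.44, north 18 cos 294° = 7.32
Current position: (10.63, 17.71). Target: (-28, -25). Remaining: Δeast = -38.63, Δnorth = -42.71.
Bearing = atan2(-38.63, -42.71) mod 360° = 222.13°; distance = √((-38.63)² + (-42.71)²) = 57.591 nmi.

222°, 57.6 nmi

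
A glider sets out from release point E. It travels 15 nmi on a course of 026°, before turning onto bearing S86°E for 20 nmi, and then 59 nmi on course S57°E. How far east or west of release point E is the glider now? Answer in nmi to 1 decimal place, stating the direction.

76.0 nmi east

Leg 1 (026°, 15 nmi): east 15 sin 26° = 6.58, north 15 cos 26° = 13.48
Leg 2 (S86°E, 20 nmi): east 20 sin 94° = 19.95, north 20 cos 94° = -1.40
Leg 3 (S57°E, 59 nmi): east 59 sin 123° = 49.48, north 59 cos 123° = -32.13
Net east component: 76.01 nmi.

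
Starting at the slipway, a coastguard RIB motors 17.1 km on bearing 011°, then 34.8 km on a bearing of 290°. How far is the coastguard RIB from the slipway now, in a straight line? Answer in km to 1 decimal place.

Leg 1 (011°, 17.1 km): east 17.1 sin 11° = 3.26, north 17.1 cos 11° = 16.79
Leg 2 (290°, 34.8 km): east 34.8 sin 290° = -32.70, north 34.8 cos 290° = 11.90
Net: -29.44 east, 28.69 north. Distance = √((-29.44)² + (28.69)²) = 41.105 km.

41.1 km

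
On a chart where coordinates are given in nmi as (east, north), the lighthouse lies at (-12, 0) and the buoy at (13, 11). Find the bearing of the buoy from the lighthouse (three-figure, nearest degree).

Δeast = 13 − -12 = 25.00; Δnorth = 11 − 0 = 11.00.
Bearing = atan2(Δeast, Δnorth) mod 360° = 66.25° ≈ 066°.

066°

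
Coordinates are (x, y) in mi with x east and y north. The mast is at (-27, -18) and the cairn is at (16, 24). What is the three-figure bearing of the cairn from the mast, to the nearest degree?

046°

Δeast = 16 − -27 = 43.00; Δnorth = 24 − -18 = 42.00.
Bearing = atan2(Δeast, Δnorth) mod 360° = 45.67° ≈ 046°.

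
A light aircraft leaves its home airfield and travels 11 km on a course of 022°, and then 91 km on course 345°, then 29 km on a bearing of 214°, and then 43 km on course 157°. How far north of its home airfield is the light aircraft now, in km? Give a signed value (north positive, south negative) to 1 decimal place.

Leg 1 (022°, 11 km): east 11 sin 22° = 4.12, north 11 cos 22° = 10.20
Leg 2 (345°, 91 km): east 91 sin 345° = -23.55, north 91 cos 345° = 87.90
Leg 3 (214°, 29 km): east 29 sin 214° = -16.22, north 29 cos 214° = -24.04
Leg 4 (157°, 43 km): east 43 sin 157° = 16.80, north 43 cos 157° = -39.58
Net north component: 34.47 km.

34.5 km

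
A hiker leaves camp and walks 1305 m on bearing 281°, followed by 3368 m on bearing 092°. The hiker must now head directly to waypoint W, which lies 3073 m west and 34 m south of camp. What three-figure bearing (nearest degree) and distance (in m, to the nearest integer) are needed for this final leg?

Leg 1 (281°, 1305 m): east 1305 sin 281° = -1281.02, north 1305 cos 281° = 249.01
Leg 2 (092°, 3368 m): east 3368 sin 92° = 3365.95, north 3368 cos 92° = -117.54
Current position: (2084.92, 131.46). Target: (-3073, -34). Remaining: Δeast = -5157.92, Δnorth = -165.46.
Bearing = atan2(-5157.92, -165.46) mod 360° = 268.16°; distance = √((-5157.92)² + (-165.46)²) = 5160.578 m.

268°, 5161 m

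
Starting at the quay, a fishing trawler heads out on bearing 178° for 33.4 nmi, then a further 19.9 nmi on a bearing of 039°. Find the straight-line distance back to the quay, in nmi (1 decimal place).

22.5 nmi

Leg 1 (178°, 33.4 nmi): east 33.4 sin 178° = 1.17, north 33.4 cos 178° = -33.38
Leg 2 (039°, 19.9 nmi): east 19.9 sin 39° = 12.52, north 19.9 cos 39° = 15.47
Net: 13.69 east, -17.91 north. Distance = √((13.69)² + (-17.91)²) = 22.546 nmi.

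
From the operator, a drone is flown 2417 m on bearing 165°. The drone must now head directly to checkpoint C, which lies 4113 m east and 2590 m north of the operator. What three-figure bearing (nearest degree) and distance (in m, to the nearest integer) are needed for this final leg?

Leg 1 (165°, 2417 m): east 2417 sin 165° = 625.57, north 2417 cos 165° = -2334.64
Current position: (625.57, -2334.64). Target: (4113, 2590). Remaining: Δeast = 3487.43, Δnorth = 4924.64.
Bearing = atan2(3487.43, 4924.64) mod 360° = 35.30°; distance = √((3487.43)² + (4924.64)²) = 6034.427 m.

035°, 6034 m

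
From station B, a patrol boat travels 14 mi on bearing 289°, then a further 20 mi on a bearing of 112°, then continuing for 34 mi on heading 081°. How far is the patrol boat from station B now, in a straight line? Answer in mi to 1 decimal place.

Leg 1 (289°, 14 mi): east 14 sin 289° = -13.24, north 14 cos 289° = 4.56
Leg 2 (112°, 20 mi): east 20 sin 112° = 18.54, north 20 cos 112° = -7.49
Leg 3 (081°, 34 mi): east 34 sin 81° = 33.58, north 34 cos 81° = 5.32
Net: 38.89 east, 2.38 north. Distance = √((38.89)² + (2.38)²) = 38.961 mi.

39.0 mi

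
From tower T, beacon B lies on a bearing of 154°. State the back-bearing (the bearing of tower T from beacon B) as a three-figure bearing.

334°

Back-bearing = 154° + 180° = 334°.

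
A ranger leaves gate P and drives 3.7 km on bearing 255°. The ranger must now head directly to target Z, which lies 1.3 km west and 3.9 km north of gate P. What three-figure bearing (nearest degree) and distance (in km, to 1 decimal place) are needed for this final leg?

Leg 1 (255°, 3.7 km): east 3.7 sin 255° = -3.57, north 3.7 cos 255° = -0.96
Current position: (-3.57, -0.96). Target: (-1.3, 3.9). Remaining: Δeast = 2.27, Δnorth = 4.86.
Bearing = atan2(2.27, 4.86) mod 360° = 25.08°; distance = √((2.27)² + (4.86)²) = 5.364 km.

025°, 5.4 km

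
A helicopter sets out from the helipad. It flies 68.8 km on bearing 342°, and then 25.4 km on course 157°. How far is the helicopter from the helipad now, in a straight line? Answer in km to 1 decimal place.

Leg 1 (342°, 68.8 km): east 68.8 sin 342° = -21.26, north 68.8 cos 342° = 65.43
Leg 2 (157°, 25.4 km): east 25.4 sin 157° = 9.92, north 25.4 cos 157° = -23.38
Net: -11.34 east, 42.05 north. Distance = √((-11.34)² + (42.05)²) = 43.553 km.

43.6 km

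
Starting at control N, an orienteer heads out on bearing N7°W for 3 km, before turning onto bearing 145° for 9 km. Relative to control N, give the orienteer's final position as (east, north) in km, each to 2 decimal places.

(4.80, -4.39)

Leg 1 (N7°W, 3 km): east 3 sin 353° = -0.37, north 3 cos 353° = 2.98
Leg 2 (145°, 9 km): east 9 sin 145° = 5.16, north 9 cos 145° = -7.37
Summing: 4.80 km east, -4.39 km north → (4.80, -4.39).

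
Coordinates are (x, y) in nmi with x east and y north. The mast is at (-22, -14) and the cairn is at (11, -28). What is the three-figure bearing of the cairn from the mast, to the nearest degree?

Δeast = 11 − -22 = 33.00; Δnorth = -28 − -14 = -14.00.
Bearing = atan2(Δeast, Δnorth) mod 360° = 112.99° ≈ 113°.

113°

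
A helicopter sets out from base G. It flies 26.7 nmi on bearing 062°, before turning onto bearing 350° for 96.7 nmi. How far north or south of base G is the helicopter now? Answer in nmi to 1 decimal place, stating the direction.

107.8 nmi north

Leg 1 (062°, 26.7 nmi): east 26.7 sin 62° = 23.57, north 26.7 cos 62° = 12.53
Leg 2 (350°, 96.7 nmi): east 96.7 sin 350° = -16.79, north 96.7 cos 350° = 95.23
Net north component: 107.77 nmi.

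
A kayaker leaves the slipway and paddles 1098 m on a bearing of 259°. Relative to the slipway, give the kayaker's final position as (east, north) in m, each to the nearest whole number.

Leg 1 (259°, 1098 m): east 1098 sin 259° = -1077.83, north 1098 cos 259° = -209.51
Summing: -1077.83 m east, -209.51 m north → (-1078, -210).

(-1078, -210)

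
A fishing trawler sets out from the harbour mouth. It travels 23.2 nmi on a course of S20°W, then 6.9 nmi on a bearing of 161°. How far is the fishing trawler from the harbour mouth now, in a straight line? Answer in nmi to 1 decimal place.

28.9 nmi

Leg 1 (S20°W, 23.2 nmi): east 23.2 sin 200° = -7.93, north 23.2 cos 200° = -21.80
Leg 2 (161°, 6.9 nmi): east 6.9 sin 161° = 2.25, north 6.9 cos 161° = -6.52
Net: -5.69 east, -28.32 north. Distance = √((-5.69)² + (-28.32)²) = 28.891 nmi.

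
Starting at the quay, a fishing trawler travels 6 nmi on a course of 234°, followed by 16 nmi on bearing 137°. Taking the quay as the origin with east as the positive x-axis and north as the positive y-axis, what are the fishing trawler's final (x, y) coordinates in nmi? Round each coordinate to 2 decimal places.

Leg 1 (234°, 6 nmi): east 6 sin 234° = -4.85, north 6 cos 234° = -3.53
Leg 2 (137°, 16 nmi): east 16 sin 137° = 10.91, north 16 cos 137° = -11.70
Summing: 6.06 nmi east, -15.23 nmi north → (6.06, -15.23).

(6.06, -15.23)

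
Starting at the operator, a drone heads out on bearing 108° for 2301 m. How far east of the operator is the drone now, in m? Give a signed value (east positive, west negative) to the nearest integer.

Leg 1 (108°, 2301 m): east 2301 sin 108° = 2188.38, north 2301 cos 108° = -711.05
Net east component: 2188.38 m.

2188 m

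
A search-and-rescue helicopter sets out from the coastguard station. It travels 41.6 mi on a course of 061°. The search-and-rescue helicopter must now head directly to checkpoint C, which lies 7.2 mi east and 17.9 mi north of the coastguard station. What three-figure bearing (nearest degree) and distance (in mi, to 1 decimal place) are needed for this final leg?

266°, 29.3 mi

Leg 1 (061°, 41.6 mi): east 41.6 sin 61° = 36.38, north 41.6 cos 61° = 20.17
Current position: (36.38, 20.17). Target: (7.2, 17.9). Remaining: Δeast = -29.18, Δnorth = -2.27.
Bearing = atan2(-29.18, -2.27) mod 360° = 265.56°; distance = √((-29.18)² + (-2.27)²) = 29.272 mi.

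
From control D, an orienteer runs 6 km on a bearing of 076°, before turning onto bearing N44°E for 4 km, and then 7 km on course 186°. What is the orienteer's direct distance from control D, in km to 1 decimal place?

Leg 1 (076°, 6 km): east 6 sin 76° = 5.82, north 6 cos 76° = 1.45
Leg 2 (N44°E, 4 km): east 4 sin 44° = 2.78, north 4 cos 44° = 2.88
Leg 3 (186°, 7 km): east 7 sin 186° = -0.73, north 7 cos 186° = -6.96
Net: 7.87 east, -2.63 north. Distance = √((7.87)² + (-2.63)²) = 8.297 km.

8.3 km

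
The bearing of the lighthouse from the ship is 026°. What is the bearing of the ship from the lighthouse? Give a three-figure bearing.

Back-bearing = 026° + 180° = 206°.

206°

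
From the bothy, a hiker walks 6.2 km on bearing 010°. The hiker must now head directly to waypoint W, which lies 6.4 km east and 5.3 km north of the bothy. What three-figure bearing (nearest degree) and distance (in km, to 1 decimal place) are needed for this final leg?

099°, 5.4 km

Leg 1 (010°, 6.2 km): east 6.2 sin 10° = 1.08, north 6.2 cos 10° = 6.11
Current position: (1.08, 6.11). Target: (6.4, 5.3). Remaining: Δeast = 5.32, Δnorth = -0.81.
Bearing = atan2(5.32, -0.81) mod 360° = 98.61°; distance = √((5.32)² + (-0.81)²) = 5.384 km.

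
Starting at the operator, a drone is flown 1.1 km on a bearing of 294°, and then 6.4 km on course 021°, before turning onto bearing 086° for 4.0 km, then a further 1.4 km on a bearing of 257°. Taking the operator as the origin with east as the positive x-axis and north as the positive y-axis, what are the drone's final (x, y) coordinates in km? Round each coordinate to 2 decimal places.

(3.91, 6.39)

Leg 1 (294°, 1.1 km): east 1.1 sin 294° = -1.00, north 1.1 cos 294° = 0.45
Leg 2 (021°, 6.4 km): east 6.4 sin 21° = 2.29, north 6.4 cos 21° = 5.97
Leg 3 (086°, 4.0 km): east 4.0 sin 86° = 3.99, north 4.0 cos 86° = 0.28
Leg 4 (257°, 1.4 km): east 1.4 sin 257° = -1.36, north 1.4 cos 257° = -0.31
Summing: 3.91 km east, 6.39 km north → (3.91, 6.39).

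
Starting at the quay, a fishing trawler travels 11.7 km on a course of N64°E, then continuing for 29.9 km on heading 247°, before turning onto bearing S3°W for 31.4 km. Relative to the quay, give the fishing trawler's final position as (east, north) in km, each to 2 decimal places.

Leg 1 (N64°E, 11.7 km): east 11.7 sin 64° = 10.52, north 11.7 cos 64° = 5.13
Leg 2 (247°, 29.9 km): east 29.9 sin 247° = -27.52, north 29.9 cos 247° = -11.68
Leg 3 (S3°W, 31.4 km): east 31.4 sin 183° = -1.64, north 31.4 cos 183° = -31.36
Summing: -18.65 km east, -37.91 km north → (-18.65, -37.91).

(-18.65, -37.91)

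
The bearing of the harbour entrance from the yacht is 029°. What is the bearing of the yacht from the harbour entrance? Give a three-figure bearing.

Back-bearing = 029° + 180° = 209°.

209°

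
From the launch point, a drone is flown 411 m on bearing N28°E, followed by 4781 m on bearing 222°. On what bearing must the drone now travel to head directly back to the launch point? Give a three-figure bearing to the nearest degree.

Leg 1 (N28°E, 411 m): east 411 sin 28° = 192.95, north 411 cos 28° = 362.89
Leg 2 (222°, 4781 m): east 4781 sin 222° = -3199.11, north 4781 cos 222° = -3552.98
Net displacement: -3006.16 east, -3190.08 north. Direction back to start is (3006.16, 3190.08): bearing = atan2(3006.16, 3190.08) mod 360° = 43.30° ≈ 043°.

043°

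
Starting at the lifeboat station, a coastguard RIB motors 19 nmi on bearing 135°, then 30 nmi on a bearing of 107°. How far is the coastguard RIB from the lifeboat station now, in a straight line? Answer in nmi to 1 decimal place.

47.6 nmi

Leg 1 (135°, 19 nmi): east 19 sin 135° = 13.44, north 19 cos 135° = -13.44
Leg 2 (107°, 30 nmi): east 30 sin 107° = 28.69, north 30 cos 107° = -8.77
Net: 42.12 east, -22.21 north. Distance = √((42.12)² + (-22.21)²) = 47.619 nmi.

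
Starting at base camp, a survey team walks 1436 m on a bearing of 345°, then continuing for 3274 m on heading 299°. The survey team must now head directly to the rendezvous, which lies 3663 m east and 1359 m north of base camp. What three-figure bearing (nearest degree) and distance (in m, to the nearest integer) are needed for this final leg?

Leg 1 (345°, 1436 m): east 1436 sin 345° = -371.66, north 1436 cos 345° = 1387.07
Leg 2 (299°, 3274 m): east 3274 sin 299° = -2863.50, north 3274 cos 299° = 1587.27
Current position: (-3235.17, 2974.34). Target: (3663, 1359). Remaining: Δeast = 6898.17, Δnorth = -1615.34.
Bearing = atan2(6898.17, -1615.34) mod 360° = 103.18°; distance = √((6898.17)² + (-1615.34)²) = 7084.776 m.

103°, 7085 m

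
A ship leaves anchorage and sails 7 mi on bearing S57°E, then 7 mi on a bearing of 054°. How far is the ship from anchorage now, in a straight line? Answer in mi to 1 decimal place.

Leg 1 (S57°E, 7 mi): east 7 sin 123° = 5.87, north 7 cos 123° = -3.81
Leg 2 (054°, 7 mi): east 7 sin 54° = 5.66, north 7 cos 54° = 4.11
Net: 11.53 east, 0.30 north. Distance = √((11.53)² + (0.30)²) = 11.538 mi.

11.5 mi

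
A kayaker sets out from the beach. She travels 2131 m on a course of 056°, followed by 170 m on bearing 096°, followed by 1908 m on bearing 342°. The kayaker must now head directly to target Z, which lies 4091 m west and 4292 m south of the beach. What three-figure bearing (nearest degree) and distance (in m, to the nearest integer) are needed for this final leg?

217°, 9087 m

Leg 1 (056°, 2131 m): east 2131 sin 56° = 1766.68, north 2131 cos 56° = 1191.64
Leg 2 (096°, 170 m): east 170 sin 96° = 169.07, north 170 cos 96° = -17.77
Leg 3 (342°, 1908 m): east 1908 sin 342° = -589.60, north 1908 cos 342° = 1814.62
Current position: (1346.14, 2988.49). Target: (-4091, -4292). Remaining: Δeast = -5437.14, Δnorth = -7280.49.
Bearing = atan2(-5437.14, -7280.49) mod 360° = 216.75°; distance = √((-5437.14)² + (-7280.49)²) = 9086.694 m.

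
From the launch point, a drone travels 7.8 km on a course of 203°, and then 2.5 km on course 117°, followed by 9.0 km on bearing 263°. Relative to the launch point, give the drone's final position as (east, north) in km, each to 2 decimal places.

(-9.75, -9.41)

Leg 1 (203°, 7.8 km): east 7.8 sin 203° = -3.05, north 7.8 cos 203° = -7.18
Leg 2 (117°, 2.5 km): east 2.5 sin 117° = 2.23, north 2.5 cos 117° = -1.13
Leg 3 (263°, 9.0 km): east 9.0 sin 263° = -8.93, north 9.0 cos 263° = -1.10
Summing: -9.75 km east, -9.41 km north → (-9.75, -9.41).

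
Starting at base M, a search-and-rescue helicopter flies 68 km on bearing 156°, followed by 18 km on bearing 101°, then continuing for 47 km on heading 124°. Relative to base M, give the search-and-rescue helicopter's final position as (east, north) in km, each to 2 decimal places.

(84.29, -91.84)

Leg 1 (156°, 68 km): east 68 sin 156° = 27.66, north 68 cos 156° = -62.12
Leg 2 (101°, 18 km): east 18 sin 101° = 17.67, north 18 cos 101° = -3.43
Leg 3 (124°, 47 km): east 47 sin 124° = 38.96, north 47 cos 124° = -26.28
Summing: 84.29 km east, -91.84 km north → (84.29, -91.84).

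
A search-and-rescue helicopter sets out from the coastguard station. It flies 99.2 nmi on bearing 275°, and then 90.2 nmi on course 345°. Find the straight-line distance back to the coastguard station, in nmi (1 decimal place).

155.2 nmi

Leg 1 (275°, 99.2 nmi): east 99.2 sin 275° = -98.82, north 99.2 cos 275° = 8.65
Leg 2 (345°, 90.2 nmi): east 90.2 sin 345° = -23.35, north 90.2 cos 345° = 87.13
Net: -122.17 east, 95.77 north. Distance = √((-122.17)² + (95.77)²) = 155.233 nmi.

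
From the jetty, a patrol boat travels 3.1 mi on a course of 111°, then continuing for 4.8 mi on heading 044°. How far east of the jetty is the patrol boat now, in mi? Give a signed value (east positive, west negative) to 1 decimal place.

6.2 mi

Leg 1 (111°, 3.1 mi): east 3.1 sin 111° = 2.89, north 3.1 cos 111° = -1.11
Leg 2 (044°, 4.8 mi): east 4.8 sin 44° = 3.33, north 4.8 cos 44° = 3.45
Net east component: 6.23 mi.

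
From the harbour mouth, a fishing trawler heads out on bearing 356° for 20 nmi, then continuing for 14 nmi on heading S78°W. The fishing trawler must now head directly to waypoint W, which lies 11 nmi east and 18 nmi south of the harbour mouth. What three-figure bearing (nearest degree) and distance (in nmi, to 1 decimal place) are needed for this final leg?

Leg 1 (356°, 20 nmi): east 20 sin 356° = -1.40, north 20 cos 356° = 19.95
Leg 2 (S78°W, 14 nmi): east 14 sin 258° = -13.69, north 14 cos 258° = -2.91
Current position: (-15.09, 17.04). Target: (11, -18). Remaining: Δeast = 26.09, Δnorth = -35.04.
Bearing = atan2(26.09, -35.04) mod 360° = 143.33°; distance = √((26.09)² + (-35.04)²) = 43.686 nmi.

143°, 43.7 nmi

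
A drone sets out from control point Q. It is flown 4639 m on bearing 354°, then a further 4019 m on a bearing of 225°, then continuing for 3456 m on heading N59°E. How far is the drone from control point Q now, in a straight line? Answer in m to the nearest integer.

3570 m

Leg 1 (354°, 4639 m): east 4639 sin 354° = -484.91, north 4639 cos 354° = 4613.59
Leg 2 (225°, 4019 m): east 4019 sin 225° = -2841.86, north 4019 cos 225° = -2841.86
Leg 3 (N59°E, 3456 m): east 3456 sin 59° = 2962.37, north 3456 cos 59° = 1779.97
Net: -364.40 east, 3551.70 north. Distance = √((-364.40)² + (3551.70)²) = 3570.341 m.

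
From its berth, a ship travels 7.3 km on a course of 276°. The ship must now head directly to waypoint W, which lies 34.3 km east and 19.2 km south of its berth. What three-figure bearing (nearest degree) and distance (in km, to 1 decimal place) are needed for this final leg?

Leg 1 (276°, 7.3 km): east 7.3 sin 276° = -7.26, north 7.3 cos 276° = 0.76
Current position: (-7.26, 0.76). Target: (34.3, -19.2). Remaining: Δeast = 41.56, Δnorth = -19.96.
Bearing = atan2(41.56, -19.96) mod 360° = 115.66°; distance = √((41.56)² + (-19.96)²) = 46.106 km.

116°, 46.1 km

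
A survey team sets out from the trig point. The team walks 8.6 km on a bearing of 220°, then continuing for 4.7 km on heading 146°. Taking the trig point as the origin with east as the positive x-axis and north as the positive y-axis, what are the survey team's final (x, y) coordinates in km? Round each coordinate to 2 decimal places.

(-2.90, -10.48)

Leg 1 (220°, 8.6 km): east 8.6 sin 220° = -5.53, north 8.6 cos 220° = -6.59
Leg 2 (146°, 4.7 km): east 4.7 sin 146° = 2.63, north 4.7 cos 146° = -3.90
Summing: -2.90 km east, -10.48 km north → (-2.90, -10.48).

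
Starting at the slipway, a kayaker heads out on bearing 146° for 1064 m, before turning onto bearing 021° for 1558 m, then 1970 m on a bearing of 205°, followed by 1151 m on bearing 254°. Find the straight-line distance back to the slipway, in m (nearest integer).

Leg 1 (146°, 1064 m): east 1064 sin 146° = 594.98, north 1064 cos 146° = -882.10
Leg 2 (021°, 1558 m): east 1558 sin 21° = 558.34, north 1558 cos 21° = 1454.52
Leg 3 (205°, 1970 m): east 1970 sin 205° = -832.56, north 1970 cos 205° = -1785.43
Leg 4 (254°, 1151 m): east 1151 sin 254° = -1106.41, north 1151 cos 254° = -317.26
Net: -785.65 east, -1530.26 north. Distance = √((-785.65)² + (-1530.26)²) = 1720.161 m.

1720 m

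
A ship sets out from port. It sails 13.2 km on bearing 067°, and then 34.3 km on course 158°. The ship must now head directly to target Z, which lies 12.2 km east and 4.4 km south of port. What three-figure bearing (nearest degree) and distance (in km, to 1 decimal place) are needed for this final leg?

Leg 1 (067°, 13.2 km): east 13.2 sin 67° = 12.15, north 13.2 cos 67° = 5.16
Leg 2 (158°, 34.3 km): east 34.3 sin 158° = 12.85, north 34.3 cos 158° = -31.80
Current position: (25.00, -26.64). Target: (12.2, -4.4). Remaining: Δeast = -12.80, Δnorth = 22.24.
Bearing = atan2(-12.80, 22.24) mod 360° = 330.08°; distance = √((-12.80)² + (22.24)²) = 25.664 km.

330°, 25.7 km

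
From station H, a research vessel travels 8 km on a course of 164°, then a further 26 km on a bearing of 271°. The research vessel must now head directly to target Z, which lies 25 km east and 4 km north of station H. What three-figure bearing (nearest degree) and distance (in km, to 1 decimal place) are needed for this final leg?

077°, 50.1 km

Leg 1 (164°, 8 km): east 8 sin 164° = 2.21, north 8 cos 164° = -7.69
Leg 2 (271°, 26 km): east 26 sin 271° = -26.00, north 26 cos 271° = 0.45
Current position: (-23.79, -7.24). Target: (25, 4). Remaining: Δeast = 48.79, Δnorth = 11.24.
Bearing = atan2(48.79, 11.24) mod 360° = 77.03°; distance = √((48.79)² + (11.24)²) = 50.068 km.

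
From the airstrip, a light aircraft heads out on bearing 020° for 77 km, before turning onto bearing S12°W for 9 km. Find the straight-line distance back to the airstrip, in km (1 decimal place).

68.1 km

Leg 1 (020°, 77 km): east 77 sin 20° = 26.34, north 77 cos 20° = 72.36
Leg 2 (S12°W, 9 km): east 9 sin 192° = -1.87, north 9 cos 192° = -8.80
Net: 24.46 east, 63.55 north. Distance = √((24.46)² + (63.55)²) = 68.099 km.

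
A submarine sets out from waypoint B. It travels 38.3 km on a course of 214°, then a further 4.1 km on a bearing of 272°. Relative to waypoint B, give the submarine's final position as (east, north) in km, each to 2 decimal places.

(-25.51, -31.61)

Leg 1 (214°, 38.3 km): east 38.3 sin 214° = -21.42, north 38.3 cos 214° = -31.75
Leg 2 (272°, 4.1 km): east 4.1 sin 272° = -4.10, north 4.1 cos 272° = 0.14
Summing: -25.51 km east, -31.61 km north → (-25.51, -31.61).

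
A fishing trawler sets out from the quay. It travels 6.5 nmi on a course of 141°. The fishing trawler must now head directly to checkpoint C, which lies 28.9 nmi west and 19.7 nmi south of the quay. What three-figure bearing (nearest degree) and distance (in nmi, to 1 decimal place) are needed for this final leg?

Leg 1 (141°, 6.5 nmi): east 6.5 sin 141° = 4.09, north 6.5 cos 141° = -5.05
Current position: (4.09, -5.05). Target: (-28.9, -19.7). Remaining: Δeast = -32.99, Δnorth = -14.65.
Bearing = atan2(-32.99, -14.65) mod 360° = 246.06°; distance = √((-32.99)² + (-14.65)²) = 36.097 nmi.

246°, 36.1 nmi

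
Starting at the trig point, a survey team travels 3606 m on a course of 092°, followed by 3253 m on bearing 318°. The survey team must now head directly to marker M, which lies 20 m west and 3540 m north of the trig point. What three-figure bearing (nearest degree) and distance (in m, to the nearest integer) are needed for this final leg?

311°, 1911 m

Leg 1 (092°, 3606 m): east 3606 sin 92° = 3603.80, north 3606 cos 92° = -125.85
Leg 2 (318°, 3253 m): east 3253 sin 318° = -2176.68, north 3253 cos 318° = 2417.45
Current position: (1427.12, 2291.60). Target: (-20, 3540). Remaining: Δeast = -1447.12, Δnorth = 1248.40.
Bearing = atan2(-1447.12, 1248.40) mod 360° = 310.78°; distance = √((-1447.12)² + (1248.40)²) = 1911.192 m.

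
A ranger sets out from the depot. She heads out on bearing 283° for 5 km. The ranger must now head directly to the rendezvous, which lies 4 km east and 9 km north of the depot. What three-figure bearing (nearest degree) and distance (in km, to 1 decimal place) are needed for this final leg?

Leg 1 (283°, 5 km): east 5 sin 283° = -4.87, north 5 cos 283° = 1.12
Current position: (-4.87, 1.12). Target: (4, 9). Remaining: Δeast = 8.87, Δnorth = 7.88.
Bearing = atan2(8.87, 7.88) mod 360° = 48.41°; distance = √((8.87)² + (7.88)²) = 11.863 km.

048°, 11.9 km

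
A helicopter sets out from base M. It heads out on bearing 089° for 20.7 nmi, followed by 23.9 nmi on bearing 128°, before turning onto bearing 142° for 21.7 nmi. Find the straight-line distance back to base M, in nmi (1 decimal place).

61.5 nmi

Leg 1 (089°, 20.7 nmi): east 20.7 sin 89° = 20.70, north 20.7 cos 89° = 0.36
Leg 2 (128°, 23.9 nmi): east 23.9 sin 128° = 18.83, north 23.9 cos 128° = -14.71
Leg 3 (142°, 21.7 nmi): east 21.7 sin 142° = 13.36, north 21.7 cos 142° = -17.10
Net: 52.89 east, -31.45 north. Distance = √((52.89)² + (-31.45)²) = 61.536 nmi.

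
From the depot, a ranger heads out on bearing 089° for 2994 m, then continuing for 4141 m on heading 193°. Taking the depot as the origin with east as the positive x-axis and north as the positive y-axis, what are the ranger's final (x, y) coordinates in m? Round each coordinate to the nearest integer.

Leg 1 (089°, 2994 m): east 2994 sin 89° = 2993.54, north 2994 cos 89° = 52.25
Leg 2 (193°, 4141 m): east 4141 sin 193° = -931.52, north 4141 cos 193° = -4034.87
Summing: 2062.02 m east, -3982.61 m north → (2062, -3983).

(2062, -3983)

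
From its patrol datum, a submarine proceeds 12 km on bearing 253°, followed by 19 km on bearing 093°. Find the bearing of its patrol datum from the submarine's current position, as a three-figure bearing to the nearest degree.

Leg 1 (253°, 12 km): east 12 sin 253° = -11.48, north 12 cos 253° = -3.51
Leg 2 (093°, 19 km): east 19 sin 93° = 18.97, north 19 cos 93° = -0.99
Net displacement: 7.50 east, -4.50 north. Direction back to start is (-7.50, 4.50): bearing = atan2(-7.50, 4.50) mod 360° = 300.99° ≈ 301°.

301°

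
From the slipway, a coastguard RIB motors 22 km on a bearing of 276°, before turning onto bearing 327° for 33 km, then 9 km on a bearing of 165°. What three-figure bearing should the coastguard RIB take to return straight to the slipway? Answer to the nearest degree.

120°

Leg 1 (276°, 22 km): east 22 sin 276° = -21.88, north 22 cos 276° = 2.30
Leg 2 (327°, 33 km): east 33 sin 327° = -17.97, north 33 cos 327° = 27.68
Leg 3 (165°, 9 km): east 9 sin 165° = 2.33, north 9 cos 165° = -8.69
Net displacement: -37.52 east, 21.28 north. Direction back to start is (37.52, -21.28): bearing = atan2(37.52, -21.28) mod 360° = 119.56° ≈ 120°.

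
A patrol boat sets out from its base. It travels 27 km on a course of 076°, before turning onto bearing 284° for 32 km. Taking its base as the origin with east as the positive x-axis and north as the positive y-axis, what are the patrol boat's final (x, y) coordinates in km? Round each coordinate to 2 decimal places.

Leg 1 (076°, 27 km): east 27 sin 76° = 26.20, north 27 cos 76° = 6.53
Leg 2 (284°, 32 km): east 32 sin 284° = -31.05, north 32 cos 284° = 7.74
Summing: -4.85 km east, 14.27 km north → (-4.85, 14.27).

(-4.85, 14.27)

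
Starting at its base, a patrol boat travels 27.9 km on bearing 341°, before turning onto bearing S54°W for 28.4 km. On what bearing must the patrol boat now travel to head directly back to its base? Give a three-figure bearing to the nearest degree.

Leg 1 (341°, 27.9 km): east 27.9 sin 341° = -9.08, north 27.9 cos 341° = 26.38
Leg 2 (S54°W, 28.4 km): east 28.4 sin 234° = -22.98, north 28.4 cos 234° = -16.69
Net displacement: -32.06 east, 9.69 north. Direction back to start is (32.06, -9.69): bearing = atan2(32.06, -9.69) mod 360° = 106.81° ≈ 107°.

107°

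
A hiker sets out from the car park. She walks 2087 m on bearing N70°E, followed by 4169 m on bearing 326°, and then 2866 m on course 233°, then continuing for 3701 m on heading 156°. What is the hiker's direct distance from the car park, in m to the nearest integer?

1485 m

Leg 1 (N70°E, 2087 m): east 2087 sin 70° = 1961.14, north 2087 cos 70° = 713.80
Leg 2 (326°, 4169 m): east 4169 sin 326° = -2331.28, north 4169 cos 326° = 3456.26
Leg 3 (233°, 2866 m): east 2866 sin 233° = -2288.89, north 2866 cos 233° = -1724.80
Leg 4 (156°, 3701 m): east 3701 sin 156° = 1505.33, north 3701 cos 156° = -3381.03
Net: -1153.69 east, -935.78 north. Distance = √((-1153.69)² + (-935.78)²) = 1485.494 m.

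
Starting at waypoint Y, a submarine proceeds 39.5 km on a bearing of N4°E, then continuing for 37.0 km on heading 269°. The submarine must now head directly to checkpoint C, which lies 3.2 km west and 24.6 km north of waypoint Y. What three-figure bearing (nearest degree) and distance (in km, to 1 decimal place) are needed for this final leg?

Leg 1 (N4°E, 39.5 km): east 39.5 sin 4° = 2.76, north 39.5 cos 4° = 39.40
Leg 2 (269°, 37.0 km): east 37.0 sin 269° = -36.99, north 37.0 cos 269° = -0.65
Current position: (-34.24, 38.76). Target: (-3.2, 24.6). Remaining: Δeast = 31.04, Δnorth = -14.16.
Bearing = atan2(31.04, -14.16) mod 360° = 114.52°; distance = √((31.04)² + (-14.16)²) = 34.116 km.

115°, 34.1 km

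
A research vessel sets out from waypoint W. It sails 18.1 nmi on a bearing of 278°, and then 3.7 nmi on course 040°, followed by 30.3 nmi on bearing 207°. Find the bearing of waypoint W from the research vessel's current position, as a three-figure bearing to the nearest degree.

054°

Leg 1 (278°, 18.1 nmi): east 18.1 sin 278° = -17.92, north 18.1 cos 278° = 2.52
Leg 2 (040°, 3.7 nmi): east 3.7 sin 40° = 2.38, north 3.7 cos 40° = 2.83
Leg 3 (207°, 30.3 nmi): east 30.3 sin 207° = -13.76, north 30.3 cos 207° = -27.00
Net displacement: -29.30 east, -21.64 north. Direction back to start is (29.30, 21.64): bearing = atan2(29.30, 21.64) mod 360° = 53.55° ≈ 054°.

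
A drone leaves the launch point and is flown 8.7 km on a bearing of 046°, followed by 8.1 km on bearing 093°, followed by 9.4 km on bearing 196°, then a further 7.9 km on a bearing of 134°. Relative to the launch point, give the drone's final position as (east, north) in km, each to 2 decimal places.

(17.44, -8.90)

Leg 1 (046°, 8.7 km): east 8.7 sin 46° = 6.26, north 8.7 cos 46° = 6.04
Leg 2 (093°, 8.1 km): east 8.1 sin 93° = 8.09, north 8.1 cos 93° = -0.42
Leg 3 (196°, 9.4 km): east 9.4 sin 196° = -2.59, north 9.4 cos 196° = -9.04
Leg 4 (134°, 7.9 km): east 7.9 sin 134° = 5.68, north 7.9 cos 134° = -5.49
Summing: 17.44 km east, -8.90 km north → (17.44, -8.90).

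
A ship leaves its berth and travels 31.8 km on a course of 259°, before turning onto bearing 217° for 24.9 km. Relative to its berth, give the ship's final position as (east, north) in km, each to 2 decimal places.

(-46.20, -25.95)

Leg 1 (259°, 31.8 km): east 31.8 sin 259° = -31.22, north 31.8 cos 259° = -6.07
Leg 2 (217°, 24.9 km): east 24.9 sin 217° = -14.99, north 24.9 cos 217° = -19.89
Summing: -46.20 km east, -25.95 km north → (-46.20, -25.95).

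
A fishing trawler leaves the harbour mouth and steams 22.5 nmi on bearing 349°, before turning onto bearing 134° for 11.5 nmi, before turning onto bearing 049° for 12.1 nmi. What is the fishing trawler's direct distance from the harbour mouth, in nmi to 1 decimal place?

Leg 1 (349°, 22.5 nmi): east 22.5 sin 349° = -4.29, north 22.5 cos 349° = 22.09
Leg 2 (134°, 11.5 nmi): east 11.5 sin 134° = 8.27, north 11.5 cos 134° = -7.99
Leg 3 (049°, 12.1 nmi): east 12.1 sin 49° = 9.13, north 12.1 cos 49° = 7.94
Net: 13.11 east, 22.04 north. Distance = √((13.11)² + (22.04)²) = 25.642 nmi.

25.6 nmi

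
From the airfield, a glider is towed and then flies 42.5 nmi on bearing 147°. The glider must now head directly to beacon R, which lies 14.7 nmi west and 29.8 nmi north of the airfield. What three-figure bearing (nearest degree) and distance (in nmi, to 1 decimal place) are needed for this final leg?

330°, 75.6 nmi

Leg 1 (147°, 42.5 nmi): east 42.5 sin 147° = 23.15, north 42.5 cos 147° = -35.64
Current position: (23.15, -35.64). Target: (-14.7, 29.8). Remaining: Δeast = -37.85, Δnorth = 65.44.
Bearing = atan2(-37.85, 65.44) mod 360° = 329.96°; distance = √((-37.85)² + (65.44)²) = 75.599 nmi.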